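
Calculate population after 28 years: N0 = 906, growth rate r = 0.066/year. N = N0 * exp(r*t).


r*t = 0.066 * 28 = 1.848
exp(1.848) = 6.34711
N = 906 * 6.34711 = 5750.48 ≈ 5750

5750


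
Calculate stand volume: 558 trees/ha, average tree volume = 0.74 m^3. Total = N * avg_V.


V_stand = 558 * 0.74 = 412.92 ≈ 412.9 m^3/ha

412.9 m^3/ha


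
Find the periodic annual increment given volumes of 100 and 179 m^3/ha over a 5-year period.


PAI = (V2 - V1) / period = (179 - 100) / 5 = 79 / 5 = 15.80 m^3/ha/yr

15.80 m^3/ha/yr


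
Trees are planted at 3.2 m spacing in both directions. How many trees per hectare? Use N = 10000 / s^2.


N = 10000 / 3.2^2 = 10000 / 10.24 = 976.563 ≈ 977 trees/ha

977 trees/ha


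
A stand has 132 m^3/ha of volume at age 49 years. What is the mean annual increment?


MAI = 132 / 49 = 2.6939 ≈ 2.69 m^3/ha/yr

2.69 m^3/ha/yr


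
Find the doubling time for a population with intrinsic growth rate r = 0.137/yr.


td = ln(2) / 0.137 = 0.693147 / 0.137 = 5.05947 ≈ 5.1 years

5.1 years


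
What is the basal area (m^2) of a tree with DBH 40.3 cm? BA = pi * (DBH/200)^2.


D/200 = 40.3/200 = 0.2015 m
(D/200)^2 = 0.2015^2 = 0.04060225
BA = 3.141593 * 0.04060225 = 0.127556 ≈ 0.1276 m^2

0.1276 m^2


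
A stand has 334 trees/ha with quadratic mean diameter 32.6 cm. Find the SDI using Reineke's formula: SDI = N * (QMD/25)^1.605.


QMD/25 = 32.6/25 = 1.304
(1.304)^1.605 = exp(1.605 * ln(1.304)) = exp(1.605 * 0.265436) = exp(0.426025) = 1.53116
SDI = 334 * 1.53116 = 511.407 ≈ 511

511


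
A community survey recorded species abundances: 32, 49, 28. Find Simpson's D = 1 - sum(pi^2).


Total N = 32 + 49 + 28 = 109
Per-species terms:
  p = 32/109 = 0.293578; p^2 = 0.293578^2 = 0.086188
  p = 49/109 = 0.449541; p^2 = 0.449541^2 = 0.202087
  p = 28/109 = 0.256881; p^2 = 0.256881^2 = 0.065988
sum(p^2) = 0.086188 + 0.202087 + 0.065988 = 0.354263
D = 1 - 0.354263 = 0.645737 ≈ 0.6457

0.6457


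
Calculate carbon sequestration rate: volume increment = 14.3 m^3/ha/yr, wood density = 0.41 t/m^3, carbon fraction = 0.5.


C = 14.3 * 0.41 * 0.5 = 2.9315 ≈ 2.93 t C/ha/yr

2.93 t C/ha/yr


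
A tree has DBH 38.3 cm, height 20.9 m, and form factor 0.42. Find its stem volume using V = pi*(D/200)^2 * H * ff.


(D/200)^2 = (38.3/200)^2 = 0.1915^2 = 0.03667225
BA = 3.141593 * 0.03667225 = 0.115209 m^2
V = 0.115209 * 20.9 * 0.42 = 1.01130 ≈ 1.011 m^3

1.011 m^3


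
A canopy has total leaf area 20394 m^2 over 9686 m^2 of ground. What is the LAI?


LAI = 20394 / 9686 = 2.1055 ≈ 2.11

2.11


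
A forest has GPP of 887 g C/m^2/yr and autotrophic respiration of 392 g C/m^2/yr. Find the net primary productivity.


NPP = GPP - Ra = 887 - 392 = 495 g C/m^2/yr

495 g C/m^2/yr


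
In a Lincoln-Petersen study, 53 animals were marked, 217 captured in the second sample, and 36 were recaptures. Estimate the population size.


N = M * C / R = 53 * 217 / 36 = 11501 / 36 = 319.47 ≈ 319

319 individuals


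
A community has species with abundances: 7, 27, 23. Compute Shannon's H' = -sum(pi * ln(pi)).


Total N = 7 + 27 + 23 = 57
Per-species terms:
  p = 7/57 = 0.122807; ln(p) = -2.097141; p*ln(p) = 0.122807 * (-2.097141) = -0.257544
  p = 27/57 = 0.473684; ln(p) = -0.747215; p*ln(p) = 0.473684 * (-0.747215) = -0.353944
  p = 23/57 = 0.403509; ln(p) = -0.907556; p*ln(p) = 0.403509 * (-0.907556) = -0.366207
sum(p*ln(p)) = (-0.257544) + (-0.353944) + (-0.366207) = -0.977695
H' = -(-0.977695) = 0.977695 ≈ 0.9777

0.9777


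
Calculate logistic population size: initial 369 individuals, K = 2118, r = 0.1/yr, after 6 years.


(K - N0)/N0 = (2118 - 369)/369 = 1749/369 = 4.73984
r*t = 0.1 * 6 = 0.6; exp(-0.6) = 0.548812
4.73984 * 0.548812 = 2.60128
1 + 2.60128 = 3.60128
N = 2118 / 3.60128 = 588.124 ≈ 588

588


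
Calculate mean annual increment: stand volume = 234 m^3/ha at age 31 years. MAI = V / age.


MAI = 234 / 31 = 7.5484 ≈ 7.55 m^3/ha/yr

7.55 m^3/ha/yr


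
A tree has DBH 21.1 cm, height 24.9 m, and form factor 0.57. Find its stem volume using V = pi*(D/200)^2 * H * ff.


(D/200)^2 = (21.1/200)^2 = 0.1055^2 = 0.01113025
BA = 3.141593 * 0.01113025 = 0.0349667 m^2
V = 0.0349667 * 24.9 * 0.57 = 0.496282 ≈ 0.496 m^3

0.496 m^3


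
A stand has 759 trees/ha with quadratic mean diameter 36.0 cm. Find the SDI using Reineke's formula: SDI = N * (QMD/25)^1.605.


QMD/25 = 36.0/25 = 1.44
(1.44)^1.605 = exp(1.605 * ln(1.44)) = exp(1.605 * 0.364643) = exp(0.585252) = 1.79544
SDI = 759 * 1.79544 = 1362.74 ≈ 1363

1363


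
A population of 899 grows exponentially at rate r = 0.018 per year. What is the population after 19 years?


r*t = 0.018 * 19 = 0.342
exp(0.342) = 1.40776
N = 899 * 1.40776 = 1265.58 ≈ 1266

1266


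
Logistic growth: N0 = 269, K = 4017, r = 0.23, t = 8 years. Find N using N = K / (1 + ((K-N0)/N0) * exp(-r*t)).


(K - N0)/N0 = (4017 - 269)/269 = 3748/269 = 13.9331
r*t = 0.23 * 8 = 1.84; exp(-1.84) = 0.158817
13.9331 * 0.158817 = 2.21281
1 + 2.21281 = 3.21281
N = 4017 / 3.21281 = 1250.31 ≈ 1250

1250


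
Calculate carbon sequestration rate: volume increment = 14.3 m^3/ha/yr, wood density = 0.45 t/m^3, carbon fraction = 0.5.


C = 14.3 * 0.45 * 0.5 = 3.2175 ≈ 3.22 t C/ha/yr

3.22 t C/ha/yr


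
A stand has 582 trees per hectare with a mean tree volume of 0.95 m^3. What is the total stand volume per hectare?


V_stand = 582 * 0.95 = 552.9 m^3/ha

552.9 m^3/ha


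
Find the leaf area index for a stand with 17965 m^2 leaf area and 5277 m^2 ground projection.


LAI = 17965 / 5277 = 3.4044 ≈ 3.40

3.40


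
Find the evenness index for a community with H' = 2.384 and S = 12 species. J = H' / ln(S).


ln(12) = 2.48491
J = H' / ln(S) = 2.384 / 2.48491 = 0.959391 ≈ 0.9594

0.9594


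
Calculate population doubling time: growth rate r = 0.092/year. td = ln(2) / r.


td = ln(2) / 0.092 = 0.693147 / 0.092 = 7.53421 ≈ 7.5 years

7.5 years


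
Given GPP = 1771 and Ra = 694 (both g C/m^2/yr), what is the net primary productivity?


NPP = GPP - Ra = 1771 - 694 = 1077 g C/m^2/yr

1077 g C/m^2/yr


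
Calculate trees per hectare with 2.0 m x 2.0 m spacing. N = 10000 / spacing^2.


N = 10000 / 2.0^2 = 10000 / 4 = 2500.00 ≈ 2500 trees/ha

2500 trees/ha


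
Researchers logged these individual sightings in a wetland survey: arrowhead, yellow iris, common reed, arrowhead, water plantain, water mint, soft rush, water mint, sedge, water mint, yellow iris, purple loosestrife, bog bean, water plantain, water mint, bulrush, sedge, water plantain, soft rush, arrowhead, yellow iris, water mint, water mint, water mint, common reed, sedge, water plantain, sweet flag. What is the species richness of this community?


Total individuals logged = 28
Distinct species (count of individuals): arrowhead (3), yellow iris (3), common reed (2), water plantain (4), water mint (7), soft rush (2), sedge (3), purple loosestrife (1), bog bean (1), bulrush (1), sweet flag (1)
Species richness = number of distinct species = 11

11


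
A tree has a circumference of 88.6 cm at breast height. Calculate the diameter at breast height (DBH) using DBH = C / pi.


DBH = C / pi = 88.6 / 3.141593 = 28.2023 ≈ 28.20 cm

28.20 cm


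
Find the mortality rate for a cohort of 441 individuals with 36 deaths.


Mortality rate = 36 / 441 = 0.081633 ≈ 0.0816

0.0816


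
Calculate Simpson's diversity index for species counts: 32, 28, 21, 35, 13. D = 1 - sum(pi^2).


Total N = 32 + 28 + 21 + 35 + 13 = 129
Per-species terms:
  p = 32/129 = 0.248062; p^2 = 0.248062^2 = 0.061535
  p = 28/129 = 0.217054; p^2 = 0.217054^2 = 0.047112
  p = 21/129 = 0.162791; p^2 = 0.162791^2 = 0.026501
  p = 35/129 = 0.271318; p^2 = 0.271318^2 = 0.073613
  p = 13/129 = 0.100775; p^2 = 0.100775^2 = 0.010156
sum(p^2) = 0.061535 + 0.047112 + 0.026501 + 0.073613 + 0.010156 = 0.218917
D = 1 - 0.218917 = 0.781083 ≈ 0.7811

0.7811


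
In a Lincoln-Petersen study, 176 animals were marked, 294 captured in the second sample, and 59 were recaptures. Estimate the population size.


N = M * C / R = 176 * 294 / 59 = 51744 / 59 = 877.02 ≈ 877

877 individuals


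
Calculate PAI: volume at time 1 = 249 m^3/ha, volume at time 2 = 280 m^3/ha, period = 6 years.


PAI = (V2 - V1) / period = (280 - 249) / 6 = 31 / 6 = 5.1667 ≈ 5.17 m^3/ha/yr

5.17 m^3/ha/yr


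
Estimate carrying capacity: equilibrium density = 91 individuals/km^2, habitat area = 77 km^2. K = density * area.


K = 91 * 77 = 7007 individuals

7007 individuals


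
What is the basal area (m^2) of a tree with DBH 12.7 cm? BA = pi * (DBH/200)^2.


D/200 = 12.7/200 = 0.0635 m
(D/200)^2 = 0.0635^2 = 0.00403225
BA = 3.141593 * 0.00403225 = 0.0126677 ≈ 0.0127 m^2

0.0127 m^2


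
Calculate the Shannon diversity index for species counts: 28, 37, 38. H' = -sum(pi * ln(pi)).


Total N = 28 + 37 + 38 = 103
Per-species terms:
  p = 28/103 = 0.271845; ln(p) = -1.302523; p*ln(p) = 0.271845 * (-1.302523) = -0.354084
  p = 37/103 = 0.359223; ln(p) = -1.023812; p*ln(p) = 0.359223 * (-1.023812) = -0.367777
  p = 38/103 = 0.368932; ln(p) = -0.997143; p*ln(p) = 0.368932 * (-0.997143) = -0.367878
sum(p*ln(p)) = (-0.354084) + (-0.367777) + (-0.367878) = -1.089739
H' = -(-1.089739) = 1.089739 ≈ 1.0897

1.0897


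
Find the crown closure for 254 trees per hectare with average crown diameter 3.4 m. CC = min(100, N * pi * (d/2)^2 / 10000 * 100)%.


(d/2)^2 = (3.4/2)^2 = 1.7^2 = 2.89
Crown area = 3.141593 * 2.89 = 9.07920 m^2
N * area / 10000 * 100 = 254 * 9.07920 / 10000 * 100 = 23.0612
CC = min(100, 23.0612) = 23.0612 ≈ 23.1%

23.1%


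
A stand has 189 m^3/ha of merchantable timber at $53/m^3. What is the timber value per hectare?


Value = 189 * 53 = $10017/ha

$10017/ha


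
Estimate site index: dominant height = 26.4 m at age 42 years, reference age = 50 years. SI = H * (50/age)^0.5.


50/42 = 1.19048
(1.19048)^0.5 = 1.09109
SI = 26.4 * 1.09109 = 28.8048 ≈ 28.8 m

28.8 m


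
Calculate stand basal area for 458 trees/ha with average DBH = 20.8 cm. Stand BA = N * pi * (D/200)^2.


(D/200)^2 = (20.8/200)^2 = 0.104^2 = 0.010816
Individual BA = 3.141593 * 0.010816 = 0.0339795 m^2
Stand BA = 458 * 0.0339795 = 15.5626 ≈ 15.56 m^2/ha

15.56 m^2/ha


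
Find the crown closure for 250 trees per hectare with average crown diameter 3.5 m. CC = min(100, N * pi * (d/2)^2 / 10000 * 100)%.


(d/2)^2 = (3.5/2)^2 = 1.75^2 = 3.0625
Crown area = 3.141593 * 3.0625 = 9.62113 m^2
N * area / 10000 * 100 = 250 * 9.62113 / 10000 * 100 = 24.0528
CC = min(100, 24.0528) = 24.0528 ≈ 24.1%

24.1%


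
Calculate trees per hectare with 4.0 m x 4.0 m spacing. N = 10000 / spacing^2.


N = 10000 / 4.0^2 = 10000 / 16 = 625.000 ≈ 625 trees/ha

625 trees/ha


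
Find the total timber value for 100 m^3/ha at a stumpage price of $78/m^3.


Value = 100 * 78 = $7800/ha

$7800/ha


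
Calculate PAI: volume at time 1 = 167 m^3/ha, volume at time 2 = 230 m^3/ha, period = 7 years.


PAI = (V2 - V1) / period = (230 - 167) / 7 = 63 / 7 = 9.00 m^3/ha/yr

9.00 m^3/ha/yr


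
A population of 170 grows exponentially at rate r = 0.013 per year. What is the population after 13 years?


r*t = 0.013 * 13 = 0.169
exp(0.169) = 1.18412
N = 170 * 1.18412 = 201.300 ≈ 201

201


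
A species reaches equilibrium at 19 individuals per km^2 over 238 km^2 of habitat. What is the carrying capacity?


K = 19 * 238 = 4522 individuals

4522 individuals


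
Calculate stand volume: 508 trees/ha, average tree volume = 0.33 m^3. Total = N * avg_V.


V_stand = 508 * 0.33 = 167.64 ≈ 167.6 m^3/ha

167.6 m^3/ha


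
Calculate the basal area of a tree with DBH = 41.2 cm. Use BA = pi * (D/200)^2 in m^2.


D/200 = 41.2/200 = 0.206 m
(D/200)^2 = 0.206^2 = 0.042436
BA = 3.141593 * 0.042436 = 0.133317 ≈ 0.1333 m^2

0.1333 m^2


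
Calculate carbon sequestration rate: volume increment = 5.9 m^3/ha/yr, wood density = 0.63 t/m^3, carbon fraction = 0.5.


C = 5.9 * 0.63 * 0.5 = 1.8585 ≈ 1.86 t C/ha/yr

1.86 t C/ha/yr


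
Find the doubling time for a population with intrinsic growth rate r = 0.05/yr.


td = ln(2) / 0.05 = 0.693147 / 0.05 = 13.8629 ≈ 13.9 years

13.9 years


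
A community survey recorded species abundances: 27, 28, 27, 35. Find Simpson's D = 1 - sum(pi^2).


Total N = 27 + 28 + 27 + 35 = 117
Per-species terms:
  p = 27/117 = 0.230769; p^2 = 0.230769^2 = 0.053254
  p = 28/117 = 0.239316; p^2 = 0.239316^2 = 0.057272
  p = 27/117 = 0.230769; p^2 = 0.230769^2 = 0.053254
  p = 35/117 = 0.299145; p^2 = 0.299145^2 = 0.089488
sum(p^2) = 0.053254 + 0.057272 + 0.053254 + 0.089488 = 0.253268
D = 1 - 0.253268 = 0.746732 ≈ 0.7467

0.7467


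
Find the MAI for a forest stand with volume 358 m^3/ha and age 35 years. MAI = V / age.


MAI = 358 / 35 = 10.2286 ≈ 10.23 m^3/ha/yr

10.23 m^3/ha/yr


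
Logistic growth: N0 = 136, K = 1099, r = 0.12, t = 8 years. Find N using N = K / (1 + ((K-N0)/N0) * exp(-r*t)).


(K - N0)/N0 = (1099 - 136)/136 = 963/136 = 7.08088
r*t = 0.12 * 8 = 0.96; exp(-0.96) = 0.382893
7.08088 * 0.382893 = 2.71122
1 + 2.71122 = 3.71122
N = 1099 / 3.71122 = 296.129 ≈ 296

296


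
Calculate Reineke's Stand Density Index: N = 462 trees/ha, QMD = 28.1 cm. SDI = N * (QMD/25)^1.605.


QMD/25 = 28.1/25 = 1.124
(1.124)^1.605 = exp(1.605 * ln(1.124)) = exp(1.605 * 0.116894) = exp(0.187615) = 1.20637
SDI = 462 * 1.20637 = 557.343 ≈ 557

557


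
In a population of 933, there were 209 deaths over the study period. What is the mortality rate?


Mortality rate = 209 / 933 = 0.224009 ≈ 0.2240

0.2240


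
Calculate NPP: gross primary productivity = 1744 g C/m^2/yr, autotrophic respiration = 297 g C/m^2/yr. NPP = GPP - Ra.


NPP = GPP - Ra = 1744 - 297 = 1447 g C/m^2/yr

1447 g C/m^2/yr


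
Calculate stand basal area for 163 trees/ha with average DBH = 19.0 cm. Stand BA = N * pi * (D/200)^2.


(D/200)^2 = (19.0/200)^2 = 0.095^2 = 0.009025
Individual BA = 3.141593 * 0.009025 = 0.0283529 m^2
Stand BA = 163 * 0.0283529 = 4.62152 ≈ 4.62 m^2/ha

4.62 m^2/ha


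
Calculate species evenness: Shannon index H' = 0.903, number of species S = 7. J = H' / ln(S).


ln(7) = 1.94591
J = H' / ln(S) = 0.903 / 1.94591 = 0.464050 ≈ 0.4641

0.4641


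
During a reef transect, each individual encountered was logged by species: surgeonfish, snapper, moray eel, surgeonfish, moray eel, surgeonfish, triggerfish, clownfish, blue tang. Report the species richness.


Total individuals logged = 9
Distinct species (count of individuals): surgeonfish (3), snapper (1), moray eel (2), triggerfish (1), clownfish (1), blue tang (1)
Species richness = number of distinct species = 6

6


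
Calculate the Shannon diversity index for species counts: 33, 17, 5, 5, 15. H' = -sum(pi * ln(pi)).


Total N = 33 + 17 + 5 + 5 + 15 = 75
Per-species terms:
  p = 33/75 = 0.440000; ln(p) = -0.820981; p*ln(p) = 0.440000 * (-0.820981) = -0.361232
  p = 17/75 = 0.226667; ln(p) = -1.484273; p*ln(p) = 0.226667 * (-1.484273) = -0.336436
  p = 5/75 = 0.066667; ln(p) = -2.708045; p*ln(p) = 0.066667 * (-2.708045) = -0.180537
  p = 5/75 = 0.066667; ln(p) = -2.708045; p*ln(p) = 0.066667 * (-2.708045) = -0.180537
  p = 15/75 = 0.200000; ln(p) = -1.609438; p*ln(p) = 0.200000 * (-1.609438) = -0.321888
sum(p*ln(p)) = (-0.361232) + (-0.336436) + (-0.180537) + (-0.180537) + (-0.321888) = -1.380630
H' = -(-1.380630) = 1.380630 ≈ 1.3806

1.3806


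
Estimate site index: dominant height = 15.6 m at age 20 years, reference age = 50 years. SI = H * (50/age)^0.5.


50/20 = 2.50000
(2.50000)^0.5 = 1.58114
SI = 15.6 * 1.58114 = 24.6658 ≈ 24.7 m

24.7 m


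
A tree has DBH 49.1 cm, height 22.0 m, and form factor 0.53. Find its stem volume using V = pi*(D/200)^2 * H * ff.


(D/200)^2 = (49.1/200)^2 = 0.2455^2 = 0.06027025
BA = 3.141593 * 0.06027025 = 0.189345 m^2
V = 0.189345 * 22.0 * 0.53 = 2.20776 ≈ 2.208 m^3

2.208 m^3


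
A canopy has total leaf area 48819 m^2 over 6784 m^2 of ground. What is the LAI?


LAI = 48819 / 6784 = 7.1962 ≈ 7.20

7.20


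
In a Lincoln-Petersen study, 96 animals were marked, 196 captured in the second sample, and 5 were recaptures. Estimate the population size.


N = M * C / R = 96 * 196 / 5 = 18816 / 5 = 3763.20 ≈ 3763

3763 individuals


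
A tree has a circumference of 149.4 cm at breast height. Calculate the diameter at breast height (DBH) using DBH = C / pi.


DBH = C / pi = 149.4 / 3.141593 = 47.5555 ≈ 47.56 cm

47.56 cm


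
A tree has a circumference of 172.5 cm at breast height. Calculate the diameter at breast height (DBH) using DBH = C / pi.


DBH = C / pi = 172.5 / 3.141593 = 54.9084 ≈ 54.91 cm

54.91 cm


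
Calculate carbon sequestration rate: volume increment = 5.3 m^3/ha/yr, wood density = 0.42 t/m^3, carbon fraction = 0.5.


C = 5.3 * 0.42 * 0.5 = 1.113 ≈ 1.11 t C/ha/yr

1.11 t C/ha/yr


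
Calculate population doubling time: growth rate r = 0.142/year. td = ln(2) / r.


td = ln(2) / 0.142 = 0.693147 / 0.142 = 4.88132 ≈ 4.9 years

4.9 years


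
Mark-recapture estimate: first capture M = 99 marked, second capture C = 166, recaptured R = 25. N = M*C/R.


N = M * C / R = 99 * 166 / 25 = 16434 / 25 = 657.36 ≈ 657

657 individuals


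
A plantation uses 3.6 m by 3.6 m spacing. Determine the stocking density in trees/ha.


N = 10000 / 3.6^2 = 10000 / 12.96 = 771.605 ≈ 772 trees/ha

772 trees/ha


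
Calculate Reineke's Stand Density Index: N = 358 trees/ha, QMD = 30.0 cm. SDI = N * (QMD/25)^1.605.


QMD/25 = 30.0/25 = 1.2
(1.2)^1.605 = exp(1.605 * ln(1.2)) = exp(1.605 * 0.182322) = exp(0.292627) = 1.33994
SDI = 358 * 1.33994 = 479.699 ≈ 480

480


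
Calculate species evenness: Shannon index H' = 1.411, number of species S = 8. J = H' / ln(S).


ln(8) = 2.07944
J = H' / ln(S) = 1.411 / 2.07944 = 0.678548 ≈ 0.6785

0.6785


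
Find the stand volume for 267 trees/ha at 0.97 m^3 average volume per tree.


V_stand = 267 * 0.97 = 258.99 ≈ 259.0 m^3/ha

259.0 m^3/ha


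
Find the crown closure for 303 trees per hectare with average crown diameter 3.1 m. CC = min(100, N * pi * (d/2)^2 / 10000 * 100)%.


(d/2)^2 = (3.1/2)^2 = 1.55^2 = 2.4025
Crown area = 3.141593 * 2.4025 = 7.54768 m^2
N * area / 10000 * 100 = 303 * 7.54768 / 10000 * 100 = 22.8695
CC = min(100, 22.8695) = 22.8695 ≈ 22.9%

22.9%


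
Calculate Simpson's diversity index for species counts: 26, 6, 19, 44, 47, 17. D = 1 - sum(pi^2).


Total N = 26 + 6 + 19 + 44 + 47 + 17 = 159
Per-species terms:
  p = 26/159 = 0.163522; p^2 = 0.163522^2 = 0.026739
  p = 6/159 = 0.037736; p^2 = 0.037736^2 = 0.001424
  p = 19/159 = 0.119497; p^2 = 0.119497^2 = 0.014280
  p = 44/159 = 0.276730; p^2 = 0.276730^2 = 0.076579
  p = 47/159 = 0.295597; p^2 = 0.295597^2 = 0.087378
  p = 17/159 = 0.106918; p^2 = 0.106918^2 = 0.011431
sum(p^2) = 0.026739 + 0.001424 + 0.014280 + 0.076579 + 0.087378 + 0.011431 = 0.217831
D = 1 - 0.217831 = 0.782169 ≈ 0.7822

0.7822


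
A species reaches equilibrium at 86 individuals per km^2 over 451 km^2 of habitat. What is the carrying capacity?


K = 86 * 451 = 38786 individuals

38786 individuals


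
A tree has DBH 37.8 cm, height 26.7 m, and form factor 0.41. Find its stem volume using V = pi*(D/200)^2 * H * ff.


(D/200)^2 = (37.8/200)^2 = 0.189^2 = 0.035721
BA = 3.141593 * 0.035721 = 0.112221 m^2
V = 0.112221 * 26.7 * 0.41 = 1.22848 ≈ 1.228 m^3

1.228 m^3


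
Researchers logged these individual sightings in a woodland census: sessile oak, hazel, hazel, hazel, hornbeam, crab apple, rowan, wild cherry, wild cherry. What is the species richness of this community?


Total individuals logged = 9
Distinct species (count of individuals): sessile oak (1), hazel (3), hornbeam (1), crab apple (1), rowan (1), wild cherry (2)
Species richness = number of distinct species = 6

6


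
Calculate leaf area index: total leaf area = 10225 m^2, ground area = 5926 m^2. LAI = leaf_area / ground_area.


LAI = 10225 / 5926 = 1.7254 ≈ 1.73

1.73


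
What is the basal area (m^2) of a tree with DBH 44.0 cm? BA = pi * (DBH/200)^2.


D/200 = 44.0/200 = 0.22 m
(D/200)^2 = 0.22^2 = 0.0484
BA = 3.141593 * 0.0484 = 0.152053 ≈ 0.1521 m^2

0.1521 m^2


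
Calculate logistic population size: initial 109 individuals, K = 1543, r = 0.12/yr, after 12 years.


(K - N0)/N0 = (1543 - 109)/109 = 1434/109 = 13.1560
r*t = 0.12 * 12 = 1.44; exp(-1.44) = 0.236928
13.1560 * 0.236928 = 3.11702
1 + 3.11702 = 4.11702
N = 1543 / 4.11702 = 374.786 ≈ 375

375


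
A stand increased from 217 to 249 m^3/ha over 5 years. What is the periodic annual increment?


PAI = (V2 - V1) / period = (249 - 217) / 5 = 32 / 5 = 6.40 m^3/ha/yr

6.40 m^3/ha/yr


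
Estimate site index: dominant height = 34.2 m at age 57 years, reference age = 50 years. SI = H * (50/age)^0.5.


50/57 = 0.877193
(0.877193)^0.5 = 0.936586
SI = 34.2 * 0.936586 = 32.0312 ≈ 32.0 m

32.0 m


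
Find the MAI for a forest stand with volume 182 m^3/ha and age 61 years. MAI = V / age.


MAI = 182 / 61 = 2.9836 ≈ 2.98 m^3/ha/yr

2.98 m^3/ha/yr


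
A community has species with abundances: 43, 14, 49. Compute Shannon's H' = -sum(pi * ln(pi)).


Total N = 43 + 14 + 49 = 106
Per-species terms:
  p = 43/106 = 0.405660; ln(p) = -0.902240; p*ln(p) = 0.405660 * (-0.902240) = -0.366003
  p = 14/106 = 0.132075; ln(p) = -2.024385; p*ln(p) = 0.132075 * (-2.024385) = -0.267371
  p = 49/106 = 0.462264; ln(p) = -0.771619; p*ln(p) = 0.462264 * (-0.771619) = -0.356692
sum(p*ln(p)) = (-0.366003) + (-0.267371) + (-0.356692) = -0.990066
H' = -(-0.990066) = 0.990066 ≈ 0.9901

0.9901


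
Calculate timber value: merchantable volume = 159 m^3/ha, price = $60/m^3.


Value = 159 * 60 = $9540/ha

$9540/ha


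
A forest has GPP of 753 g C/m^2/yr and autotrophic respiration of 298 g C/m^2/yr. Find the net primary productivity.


NPP = GPP - Ra = 753 - 298 = 455 g C/m^2/yr

455 g C/m^2/yr


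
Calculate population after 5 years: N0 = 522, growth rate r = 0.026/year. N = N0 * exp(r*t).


r*t = 0.026 * 5 = 0.13
exp(0.13) = 1.13883
N = 522 * 1.13883 = 594.469 ≈ 594

594


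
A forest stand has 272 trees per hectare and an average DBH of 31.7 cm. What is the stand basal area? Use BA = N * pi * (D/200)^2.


(D/200)^2 = (31.7/200)^2 = 0.1585^2 = 0.02512225
Individual BA = 3.141593 * 0.02512225 = 0.0789239 m^2
Stand BA = 272 * 0.0789239 = 21.4673 ≈ 21.47 m^2/ha

21.47 m^2/ha


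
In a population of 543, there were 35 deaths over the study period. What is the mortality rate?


Mortality rate = 35 / 543 = 0.064457 ≈ 0.0645

0.0645


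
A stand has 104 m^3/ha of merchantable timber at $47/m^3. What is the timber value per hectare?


Value = 104 * 47 = $4888/ha

$4888/ha


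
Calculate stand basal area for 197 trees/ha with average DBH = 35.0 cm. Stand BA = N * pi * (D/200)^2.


(D/200)^2 = (35.0/200)^2 = 0.175^2 = 0.030625
Individual BA = 3.141593 * 0.030625 = 0.0962113 m^2
Stand BA = 197 * 0.0962113 = 18.9536 ≈ 18.95 m^2/ha

18.95 m^2/ha


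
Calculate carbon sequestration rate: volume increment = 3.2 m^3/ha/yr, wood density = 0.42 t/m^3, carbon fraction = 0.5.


C = 3.2 * 0.42 * 0.5 = 0.672 ≈ 0.67 t C/ha/yr

0.67 t C/ha/yr


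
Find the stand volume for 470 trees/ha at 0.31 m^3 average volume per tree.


V_stand = 470 * 0.31 = 145.7 m^3/ha

145.7 m^3/ha


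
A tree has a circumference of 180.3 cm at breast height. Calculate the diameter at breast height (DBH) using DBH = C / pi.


DBH = C / pi = 180.3 / 3.141593 = 57.3913 ≈ 57.39 cm

57.39 cm


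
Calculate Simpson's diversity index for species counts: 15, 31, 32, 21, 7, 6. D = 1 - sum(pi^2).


Total N = 15 + 31 + 32 + 21 + 7 + 6 = 112
Per-species terms:
  p = 15/112 = 0.133929; p^2 = 0.133929^2 = 0.017937
  p = 31/112 = 0.276786; p^2 = 0.276786^2 = 0.076610
  p = 32/112 = 0.285714; p^2 = 0.285714^2 = 0.081632
  p = 21/112 = 0.187500; p^2 = 0.187500^2 = 0.035156
  p = 7/112 = 0.062500; p^2 = 0.062500^2 = 0.003906
  p = 6/112 = 0.053571; p^2 = 0.053571^2 = 0.002870
sum(p^2) = 0.017937 + 0.076610 + 0.081632 + 0.035156 + 0.003906 + 0.002870 = 0.218111
D = 1 - 0.218111 = 0.781889 ≈ 0.7819

0.7819


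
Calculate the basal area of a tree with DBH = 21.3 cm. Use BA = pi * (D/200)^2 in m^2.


D/200 = 21.3/200 = 0.1065 m
(D/200)^2 = 0.1065^2 = 0.01134225
BA = 3.141593 * 0.01134225 = 0.0356327 ≈ 0.0356 m^2

0.0356 m^2


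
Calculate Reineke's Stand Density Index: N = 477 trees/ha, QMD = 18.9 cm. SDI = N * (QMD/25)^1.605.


QMD/25 = 18.9/25 = 0.756
(0.756)^1.605 = exp(1.605 * ln(0.756)) = exp(1.605 * (-0.279714)) = exp(-0.448941) = 0.638304
SDI = 477 * 0.638304 = 304.471 ≈ 304

304


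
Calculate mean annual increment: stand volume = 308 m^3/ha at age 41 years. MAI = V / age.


MAI = 308 / 41 = 7.5122 ≈ 7.51 m^3/ha/yr

7.51 m^3/ha/yr


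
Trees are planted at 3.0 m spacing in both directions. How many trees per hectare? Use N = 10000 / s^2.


N = 10000 / 3.0^2 = 10000 / 9 = 1111.11 ≈ 1111 trees/ha

1111 trees/ha


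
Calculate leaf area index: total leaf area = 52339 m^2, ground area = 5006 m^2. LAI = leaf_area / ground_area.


LAI = 52339 / 5006 = 10.4553 ≈ 10.46

10.46


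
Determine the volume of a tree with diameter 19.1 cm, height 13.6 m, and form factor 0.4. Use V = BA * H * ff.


(D/200)^2 = (19.1/200)^2 = 0.0955^2 = 0.00912025
BA = 3.141593 * 0.00912025 = 0.0286521 m^2
V = 0.0286521 * 13.6 * 0.4 = 0.155867 ≈ 0.156 m^3

0.156 m^3


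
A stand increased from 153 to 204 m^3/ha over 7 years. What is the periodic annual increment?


PAI = (V2 - V1) / period = (204 - 153) / 7 = 51 / 7 = 7.2857 ≈ 7.29 m^3/ha/yr

7.29 m^3/ha/yr


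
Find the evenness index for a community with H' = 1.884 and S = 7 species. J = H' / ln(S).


ln(7) = 1.94591
J = H' / ln(S) = 1.884 / 1.94591 = 0.968185 ≈ 0.9682

0.9682


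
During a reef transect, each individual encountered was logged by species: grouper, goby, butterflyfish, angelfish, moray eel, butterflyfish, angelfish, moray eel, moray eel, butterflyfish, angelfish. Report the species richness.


Total individuals logged = 11
Distinct species (count of individuals): grouper (1), goby (1), butterflyfish (3), angelfish (3), moray eel (3)
Species richness = number of distinct species = 5

5


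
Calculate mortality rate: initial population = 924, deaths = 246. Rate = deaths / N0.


Mortality rate = 246 / 924 = 0.266234 ≈ 0.2662

0.2662


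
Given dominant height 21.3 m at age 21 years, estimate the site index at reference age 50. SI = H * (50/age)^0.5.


50/21 = 2.38095
(2.38095)^0.5 = 1.54303
SI = 21.3 * 1.54303 = 32.8665 ≈ 32.9 m

32.9 m


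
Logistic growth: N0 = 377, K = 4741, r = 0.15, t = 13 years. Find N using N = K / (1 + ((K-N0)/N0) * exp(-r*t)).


(K - N0)/N0 = (4741 - 377)/377 = 4364/377 = 11.5756
r*t = 0.15 * 13 = 1.95; exp(-1.95) = 0.142274
11.5756 * 0.142274 = 1.64691
1 + 1.64691 = 2.64691
N = 4741 / 2.64691 = 1791.15 ≈ 1791

1791


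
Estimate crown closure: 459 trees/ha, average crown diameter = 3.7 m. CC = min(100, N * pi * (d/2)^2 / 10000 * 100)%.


(d/2)^2 = (3.7/2)^2 = 1.85^2 = 3.4225
Crown area = 3.141593 * 3.4225 = 10.7521 m^2
N * area / 10000 * 100 = 459 * 10.7521 / 10000 * 100 = 49.3521
CC = min(100, 49.3521) = 49.3521 ≈ 49.4%

49.4%


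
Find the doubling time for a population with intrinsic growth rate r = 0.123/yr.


td = ln(2) / 0.123 = 0.693147 / 0.123 = 5.63534 ≈ 5.6 years

5.6 years


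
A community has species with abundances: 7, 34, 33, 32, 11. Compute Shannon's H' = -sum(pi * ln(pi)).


Total N = 7 + 34 + 33 + 32 + 11 = 117
Per-species terms:
  p = 7/117 = 0.059829; ln(p) = -2.816265; p*ln(p) = 0.059829 * (-2.816265) = -0.168494
  p = 34/117 = 0.290598; ln(p) = -1.235814; p*ln(p) = 0.290598 * (-1.235814) = -0.359125
  p = 33/117 = 0.282051; ln(p) = -1.265667; p*ln(p) = 0.282051 * (-1.265667) = -0.356983
  p = 32/117 = 0.273504; ln(p) = -1.296439; p*ln(p) = 0.273504 * (-1.296439) = -0.354581
  p = 11/117 = 0.094017; ln(p) = -2.364280; p*ln(p) = 0.094017 * (-2.364280) = -0.222283
sum(p*ln(p)) = (-0.168494) + (-0.359125) + (-0.356983) + (-0.354581) + (-0.222283) = -1.461466
H' = -(-1.461466) = 1.461466 ≈ 1.4615

1.4615


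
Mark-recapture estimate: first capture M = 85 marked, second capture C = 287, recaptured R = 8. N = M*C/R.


N = M * C / R = 85 * 287 / 8 = 24395 / 8 = 3049.38 ≈ 3049

3049 individuals


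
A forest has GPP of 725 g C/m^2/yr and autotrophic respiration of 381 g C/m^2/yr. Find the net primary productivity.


NPP = GPP - Ra = 725 - 381 = 344 g C/m^2/yr

344 g C/m^2/yr


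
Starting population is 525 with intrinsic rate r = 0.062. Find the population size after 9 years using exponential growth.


r*t = 0.062 * 9 = 0.558
exp(0.558) = 1.74717
N = 525 * 1.74717 = 917.264 ≈ 917

917


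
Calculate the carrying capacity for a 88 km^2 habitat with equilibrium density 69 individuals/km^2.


K = 69 * 88 = 6072 individuals

6072 individuals


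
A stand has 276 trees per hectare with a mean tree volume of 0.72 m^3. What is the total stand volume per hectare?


V_stand = 276 * 0.72 = 198.72 ≈ 198.7 m^3/ha

198.7 m^3/ha


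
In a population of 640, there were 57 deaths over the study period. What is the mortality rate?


Mortality rate = 57 / 640 = 0.089063 ≈ 0.0891

0.0891


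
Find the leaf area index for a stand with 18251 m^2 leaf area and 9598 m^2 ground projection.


LAI = 18251 / 9598 = 1.9015 ≈ 1.90

1.90


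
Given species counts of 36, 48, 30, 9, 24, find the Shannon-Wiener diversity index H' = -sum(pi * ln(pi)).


Total N = 36 + 48 + 30 + 9 + 24 = 147
Per-species terms:
  p = 36/147 = 0.244898; ln(p) = -1.406913; p*ln(p) = 0.244898 * (-1.406913) = -0.344550
  p = 48/147 = 0.326531; ln(p) = -1.119230; p*ln(p) = 0.326531 * (-1.119230) = -0.365463
  p = 30/147 = 0.204082; ln(p) = -1.589233; p*ln(p) = 0.204082 * (-1.589233) = -0.324334
  p = 9/147 = 0.061224; ln(p) = -2.793216; p*ln(p) = 0.061224 * (-2.793216) = -0.171012
  p = 24/147 = 0.163265; ln(p) = -1.812381; p*ln(p) = 0.163265 * (-1.812381) = -0.295898
sum(p*ln(p)) = (-0.344550) + (-0.365463) + (-0.324334) + (-0.171012) + (-0.295898) = -1.501257
H' = -(-1.501257) = 1.501257 ≈ 1.5013

1.5013


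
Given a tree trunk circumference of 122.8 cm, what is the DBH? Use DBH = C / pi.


DBH = C / pi = 122.8 / 3.141593 = 39.0884 ≈ 39.09 cm

39.09 cm


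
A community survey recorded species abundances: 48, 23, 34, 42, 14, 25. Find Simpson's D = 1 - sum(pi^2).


Total N = 48 + 23 + 34 + 42 + 14 + 25 = 186
Per-species terms:
  p = 48/186 = 0.258065; p^2 = 0.258065^2 = 0.066598
  p = 23/186 = 0.123656; p^2 = 0.123656^2 = 0.015291
  p = 34/186 = 0.182796; p^2 = 0.182796^2 = 0.033414
  p = 42/186 = 0.225806; p^2 = 0.225806^2 = 0.050988
  p = 14/186 = 0.075269; p^2 = 0.075269^2 = 0.005665
  p = 25/186 = 0.134409; p^2 = 0.134409^2 = 0.018066
sum(p^2) = 0.066598 + 0.015291 + 0.033414 + 0.050988 + 0.005665 + 0.018066 = 0.190022
D = 1 - 0.190022 = 0.809978 ≈ 0.8100

0.8100


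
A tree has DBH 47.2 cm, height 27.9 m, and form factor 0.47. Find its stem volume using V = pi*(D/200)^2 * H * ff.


(D/200)^2 = (47.2/200)^2 = 0.236^2 = 0.055696
BA = 3.141593 * 0.055696 = 0.174974 m^2
V = 0.174974 * 27.9 * 0.47 = 2.29443 ≈ 2.294 m^3

2.294 m^3


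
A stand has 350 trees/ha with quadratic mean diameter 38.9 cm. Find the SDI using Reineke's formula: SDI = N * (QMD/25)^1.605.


QMD/25 = 38.9/25 = 1.556
(1.556)^1.605 = exp(1.605 * ln(1.556)) = exp(1.605 * 0.442118) = exp(0.709599) = 2.03318
SDI = 350 * 2.03318 = 711.613 ≈ 712

712


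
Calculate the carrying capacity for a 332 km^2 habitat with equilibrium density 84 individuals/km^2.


K = 84 * 332 = 27888 individuals

27888 individuals


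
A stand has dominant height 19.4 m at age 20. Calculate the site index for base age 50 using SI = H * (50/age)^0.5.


50/20 = 2.50000
(2.50000)^0.5 = 1.58114
SI = 19.4 * 1.58114 = 30.6741 ≈ 30.7 m

30.7 m


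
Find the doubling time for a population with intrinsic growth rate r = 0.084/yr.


td = ln(2) / 0.084 = 0.693147 / 0.084 = 8.25175 ≈ 8.3 years

8.3 years


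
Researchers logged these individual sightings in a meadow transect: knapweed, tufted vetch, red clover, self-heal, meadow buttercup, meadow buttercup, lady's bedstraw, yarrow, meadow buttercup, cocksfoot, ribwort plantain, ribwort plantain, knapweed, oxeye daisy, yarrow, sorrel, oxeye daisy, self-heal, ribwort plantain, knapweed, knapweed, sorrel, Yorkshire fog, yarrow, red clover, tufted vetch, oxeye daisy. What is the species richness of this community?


Total individuals logged = 27
Distinct species (count of individuals): knapweed (4), tufted vetch (2), red clover (2), self-heal (2), meadow buttercup (3), lady's bedstraw (1), yarrow (3), cocksfoot (1), ribwort plantain (3), oxeye daisy (3), sorrel (2), Yorkshire fog (1)
Species richness = number of distinct species = 12

12


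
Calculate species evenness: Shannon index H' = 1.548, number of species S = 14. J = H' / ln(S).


ln(14) = 2.63906
J = H' / ln(S) = 1.548 / 2.63906 = 0.586572 ≈ 0.5866

0.5866


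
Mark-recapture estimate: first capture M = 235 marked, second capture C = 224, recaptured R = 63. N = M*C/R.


N = M * C / R = 235 * 224 / 63 = 52640 / 63 = 835.56 ≈ 836

836 individuals


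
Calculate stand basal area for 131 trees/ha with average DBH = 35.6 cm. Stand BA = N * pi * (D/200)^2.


(D/200)^2 = (35.6/200)^2 = 0.178^2 = 0.031684
Individual BA = 3.141593 * 0.031684 = 0.0995382 m^2
Stand BA = 131 * 0.0995382 = 13.0395 ≈ 13.04 m^2/ha

13.04 m^2/ha


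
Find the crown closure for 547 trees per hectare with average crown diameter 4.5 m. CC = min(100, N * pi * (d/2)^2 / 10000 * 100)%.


(d/2)^2 = (4.5/2)^2 = 2.25^2 = 5.0625
Crown area = 3.141593 * 5.0625 = 15.9043 m^2
N * area / 10000 * 100 = 547 * 15.9043 / 10000 * 100 = 86.9965
CC = min(100, 86.9965) = 86.9965 ≈ 87.0%

87.0%


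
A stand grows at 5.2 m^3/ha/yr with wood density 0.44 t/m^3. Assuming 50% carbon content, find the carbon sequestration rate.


C = 5.2 * 0.44 * 0.5 = 1.144 ≈ 1.14 t C/ha/yr

1.14 t C/ha/yr


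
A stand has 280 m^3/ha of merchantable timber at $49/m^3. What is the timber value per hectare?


Value = 280 * 49 = $13720/ha

$13720/ha


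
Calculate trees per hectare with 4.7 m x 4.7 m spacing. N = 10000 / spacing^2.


N = 10000 / 4.7^2 = 10000 / 22.09 = 452.694 ≈ 453 trees/ha

453 trees/ha


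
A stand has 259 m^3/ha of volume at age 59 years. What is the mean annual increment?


MAI = 259 / 59 = 4.3898 ≈ 4.39 m^3/ha/yr

4.39 m^3/ha/yr


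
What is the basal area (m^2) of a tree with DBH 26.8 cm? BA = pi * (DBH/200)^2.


D/200 = 26.8/200 = 0.134 m
(D/200)^2 = 0.134^2 = 0.017956
BA = 3.141593 * 0.017956 = 0.0564104 ≈ 0.0564 m^2

0.0564 m^2


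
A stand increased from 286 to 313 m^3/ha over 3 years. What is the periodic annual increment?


PAI = (V2 - V1) / period = (313 - 286) / 3 = 27 / 3 = 9.00 m^3/ha/yr

9.00 m^3/ha/yr


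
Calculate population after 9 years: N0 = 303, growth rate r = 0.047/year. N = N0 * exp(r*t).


r*t = 0.047 * 9 = 0.423
exp(0.423) = 1.52653
N = 303 * 1.52653 = 462.539 ≈ 463

463


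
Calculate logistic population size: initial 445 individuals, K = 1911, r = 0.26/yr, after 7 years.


(K - N0)/N0 = (1911 - 445)/445 = 1466/445 = 3.29438
r*t = 0.26 * 7 = 1.82; exp(-1.82) = 0.162026
3.29438 * 0.162026 = 0.533775
1 + 0.533775 = 1.53378
N = 1911 / 1.53378 = 1245.94 ≈ 1246

1246


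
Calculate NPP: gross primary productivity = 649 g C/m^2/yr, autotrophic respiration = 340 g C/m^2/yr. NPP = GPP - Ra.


NPP = GPP - Ra = 649 - 340 = 309 g C/m^2/yr

309 g C/m^2/yr


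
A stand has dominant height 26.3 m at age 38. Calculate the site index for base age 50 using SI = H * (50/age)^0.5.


50/38 = 1.31579
(1.31579)^0.5 = 1.14708
SI = 26.3 * 1.14708 = 30.1682 ≈ 30.2 m

30.2 m


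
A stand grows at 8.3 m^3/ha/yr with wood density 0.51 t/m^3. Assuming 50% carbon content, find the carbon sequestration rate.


C = 8.3 * 0.51 * 0.5 = 2.1165 ≈ 2.12 t C/ha/yr

2.12 t C/ha/yr


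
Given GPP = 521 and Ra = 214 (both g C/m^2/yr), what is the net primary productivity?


NPP = GPP - Ra = 521 - 214 = 307 g C/m^2/yr

307 g C/m^2/yr


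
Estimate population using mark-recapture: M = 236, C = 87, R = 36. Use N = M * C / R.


N = M * C / R = 236 * 87 / 36 = 20532 / 36 = 570.33 ≈ 570

570 individuals


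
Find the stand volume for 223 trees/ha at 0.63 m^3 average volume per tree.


V_stand = 223 * 0.63 = 140.49 ≈ 140.5 m^3/ha

140.5 m^3/ha


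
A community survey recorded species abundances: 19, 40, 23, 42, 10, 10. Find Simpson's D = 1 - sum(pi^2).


Total N = 19 + 40 + 23 + 42 + 10 + 10 = 144
Per-species terms:
  p = 19/144 = 0.131944; p^2 = 0.131944^2 = 0.017409
  p = 40/144 = 0.277778; p^2 = 0.277778^2 = 0.077161
  p = 23/144 = 0.159722; p^2 = 0.159722^2 = 0.025511
  p = 42/144 = 0.291667; p^2 = 0.291667^2 = 0.085070
  p = 10/144 = 0.069444; p^2 = 0.069444^2 = 0.004822
  p = 10/144 = 0.069444; p^2 = 0.069444^2 = 0.004822
sum(p^2) = 0.017409 + 0.077161 + 0.025511 + 0.085070 + 0.004822 + 0.004822 = 0.214795
D = 1 - 0.214795 = 0.785205 ≈ 0.7852

0.7852


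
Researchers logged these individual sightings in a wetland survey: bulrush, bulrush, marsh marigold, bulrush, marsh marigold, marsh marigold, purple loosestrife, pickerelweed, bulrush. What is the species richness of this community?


Total individuals logged = 9
Distinct species (count of individuals): bulrush (4), marsh marigold (3), purple loosestrife (1), pickerelweed (1)
Species richness = number of distinct species = 4

4


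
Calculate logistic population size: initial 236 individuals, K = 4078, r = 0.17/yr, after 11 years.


(K - N0)/N0 = (4078 - 236)/236 = 3842/236 = 16.2797
r*t = 0.17 * 11 = 1.87; exp(-1.87) = 0.154124
16.2797 * 0.154124 = 2.50909
1 + 2.50909 = 3.50909
N = 4078 / 3.50909 = 1162.12 ≈ 1162

1162


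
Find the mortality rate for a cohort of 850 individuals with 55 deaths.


Mortality rate = 55 / 850 = 0.064706 ≈ 0.0647

0.0647


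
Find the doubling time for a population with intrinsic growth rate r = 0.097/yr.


td = ln(2) / 0.097 = 0.693147 / 0.097 = 7.14585 ≈ 7.1 years

7.1 years


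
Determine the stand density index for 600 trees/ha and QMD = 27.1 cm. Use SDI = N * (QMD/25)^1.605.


QMD/25 = 27.1/25 = 1.084
(1.084)^1.605 = exp(1.605 * ln(1.084)) = exp(1.605 * 0.0806579) = exp(0.129456) = 1.13821
SDI = 600 * 1.13821 = 682.926 ≈ 683

683


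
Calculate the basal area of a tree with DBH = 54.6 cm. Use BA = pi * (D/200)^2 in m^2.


D/200 = 54.6/200 = 0.273 m
(D/200)^2 = 0.273^2 = 0.074529
BA = 3.141593 * 0.074529 = 0.234140 ≈ 0.2341 m^2

0.2341 m^2


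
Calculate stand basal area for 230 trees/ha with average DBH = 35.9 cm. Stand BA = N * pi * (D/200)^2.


(D/200)^2 = (35.9/200)^2 = 0.1795^2 = 0.03222025
Individual BA = 3.141593 * 0.03222025 = 0.101223 m^2
Stand BA = 230 * 0.101223 = 23.2813 ≈ 23.28 m^2/ha

23.28 m^2/ha


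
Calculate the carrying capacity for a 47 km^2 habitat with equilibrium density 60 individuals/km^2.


K = 60 * 47 = 2820 individuals

2820 individuals


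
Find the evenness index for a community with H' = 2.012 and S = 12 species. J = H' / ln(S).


ln(12) = 2.48491
J = H' / ln(S) = 2.012 / 2.48491 = 0.809687 ≈ 0.8097

0.8097


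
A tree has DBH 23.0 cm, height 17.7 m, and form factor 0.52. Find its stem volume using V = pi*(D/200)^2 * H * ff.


(D/200)^2 = (23.0/200)^2 = 0.115^2 = 0.013225
BA = 3.141593 * 0.013225 = 0.0415476 m^2
V = 0.0415476 * 17.7 * 0.52 = 0.382404 ≈ 0.382 m^3

0.382 m^3
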